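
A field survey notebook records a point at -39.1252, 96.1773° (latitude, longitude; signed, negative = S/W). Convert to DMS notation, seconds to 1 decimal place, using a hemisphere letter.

39°07′30.7″ S, 96°10′38.3″ E

Latitude is negative → S; |value| = 39.125200
Latitude: 0.125200 × 60 = 7.51200′ → 7′, remainder × 60 = 30.720″
Longitude: 0.177300 × 60 = 10.63800′ → 10′, remainder × 60 = 38.280″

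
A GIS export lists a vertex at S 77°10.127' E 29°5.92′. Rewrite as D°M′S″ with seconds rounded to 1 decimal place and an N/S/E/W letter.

φ: fractional minutes 0.12700 × 60 = 7.620″
Longitude: 5.92000′ → 5′ and 0.92000 × 60 = 55.200″

77°10′7.6″ S, 29°05′55.2″ E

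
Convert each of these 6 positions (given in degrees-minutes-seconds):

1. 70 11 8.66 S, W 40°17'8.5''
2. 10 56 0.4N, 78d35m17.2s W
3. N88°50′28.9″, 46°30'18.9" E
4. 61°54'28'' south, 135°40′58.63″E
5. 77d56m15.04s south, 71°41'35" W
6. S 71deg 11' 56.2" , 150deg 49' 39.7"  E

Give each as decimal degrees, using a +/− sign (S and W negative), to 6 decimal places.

1. -70.185739, -40.285694
2. 10.933444, -78.588111
3. 88.841361, 46.505250
4. -61.907778, 135.682953
5. -77.937511, -71.693056
6. -71.198944, 150.827694

Point 1:
  Latitude: 70° + 11/60 + 8.66/3600 = 70 + 0.183333 + 0.002406 = 70.1857389
  S ⇒ negate
  Longitude: 17′ + 8.5″ = 17.14167′; 40 + 17.14167/60 = 40.2856944
  W → negative
Point 2:
  φ: 56′ + 0.4″ = 56.00667′; 10 + 56.00667/60 = 10.9334444
  N → positive
  Longitude: 35′ + 17.2″ = 35.28667′; 78 + 35.28667/60 = 78.5881111
  hemisphere W, so the sign is −
Point 3:
  Lat: 88° + 50/60 + 28.9/3600 = 88 + 0.833333 + 0.008028 = 88.8413611
  N ⇒ keep positive
  Lon: 46° + 30/60 + 18.9/3600 = 46 + 0.500000 + 0.005250 = 46.5052500
  E → positive
Point 4:
  φ: 54′ + 28″ = 54.46667′; 61 + 54.46667/60 = 61.9077778
  S ⇒ negate
  λ: 135 + 40/60 + 58.63/3600 = 135.6829528
  E ⇒ keep positive
Point 5:
  Latitude: 56′ + 15.04″ = 56.25067′; 77 + 56.25067/60 = 77.9375111
  hemisphere S, so the sign is −
  Lon: 71 + 41/60 + 35/3600 = 71.6930556
  W → negative
Point 6:
  Lat: 71° + 11/60 + 56.2/3600 = 71 + 0.183333 + 0.015611 = 71.1989444
  S → negative
  Lon: 150° + 49/60 + 39.7/3600 = 150 + 0.816667 + 0.011028 = 150.8276944
  E ⇒ keep positive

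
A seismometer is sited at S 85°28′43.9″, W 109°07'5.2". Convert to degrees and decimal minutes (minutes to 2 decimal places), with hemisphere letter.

85° 28.73′ S, 109° 7.09′ W

Latitude: seconds/60 = 0.73167; minutes = 28 + 0.73167 = 28.7317
λ: seconds/60 = 0.08667; minutes = 7 + 0.08667 = 7.0867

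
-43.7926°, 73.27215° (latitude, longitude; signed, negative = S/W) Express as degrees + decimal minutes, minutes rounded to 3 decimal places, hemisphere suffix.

43° 47.556′ S, 73° 16.329′ E

Latitude is negative → S; |value| = 43.792600
Latitude: 43° + 0.792600 × 60 = 43° 47.55600′
λ: minutes = (73.272150 − 73) × 60 = 16.32900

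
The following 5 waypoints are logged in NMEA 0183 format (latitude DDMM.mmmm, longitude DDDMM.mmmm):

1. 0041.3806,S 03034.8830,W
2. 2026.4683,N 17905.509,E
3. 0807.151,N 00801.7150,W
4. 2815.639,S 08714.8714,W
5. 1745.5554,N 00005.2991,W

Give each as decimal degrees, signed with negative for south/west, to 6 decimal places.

Point 1:
  Lat: split at 2 digits → 00° and 41.3806′; 0 + 41.3806/60 = 0.6896767
  hemisphere S, so the sign is −
  Lon: split at 3 digits → 030° and 34.883′; 30 + 34.883/60 = 30.5813833
  W → negative
Point 2:
  Lat: split at 2 digits → 20° and 26.4683′; 20 + 26.4683/60 = 20.4411383
  N ⇒ keep positive
  Lon: split at 3 digits → 179° and 5.509′; 179 + 5.509/60 = 179.0918167
  E → positive
Point 3:
  Latitude: split at 2 digits → 08° and 7.151′; 8 + 7.151/60 = 8.1191833
  N → positive
  λ: split at 3 digits → 008° and 1.715′; 8 + 1.715/60 = 8.0285833
  W → negative
Point 4:
  φ: split at 2 digits → 28° and 15.639′; 28 + 15.639/60 = 28.2606500
  S ⇒ negate
  Lon: degrees = first 3 digits = 87, minutes = 14.8714; 87 + 14.8714/60 = 87.2478567
  W → negative
Point 5:
  Latitude: degrees = first 2 digits = 17, minutes = 45.5554; 17 + 45.5554/60 = 17.7592567
  N ⇒ keep positive
  Lon: split at 3 digits → 000° and 5.2991′; 0 + 5.2991/60 = 0.0883183
  W ⇒ negate

1. -0.689677, -30.581383
2. 20.441138, 179.091817
3. 8.119183, -8.028583
4. -28.260650, -87.247857
5. 17.759257, -0.088318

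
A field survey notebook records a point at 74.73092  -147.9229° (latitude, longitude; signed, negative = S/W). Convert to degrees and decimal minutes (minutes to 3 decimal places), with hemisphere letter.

Lat: fractional part 0.730920 → 43.85520 minutes
Longitude is negative → W; |value| = 147.922900
λ: 147° + 0.922900 × 60 = 147° 55.37400′

74° 43.855′ N, 147° 55.374′ W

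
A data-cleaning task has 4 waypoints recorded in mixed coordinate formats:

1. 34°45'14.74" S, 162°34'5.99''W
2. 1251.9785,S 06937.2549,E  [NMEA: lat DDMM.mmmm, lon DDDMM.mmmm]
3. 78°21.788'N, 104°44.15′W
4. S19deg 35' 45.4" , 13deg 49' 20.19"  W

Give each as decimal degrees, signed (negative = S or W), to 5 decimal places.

Point 1:
  Lat: 34 + 45/60 + 14.74/3600 = 34.754094
  S → negative
  Lon: 34′ + 5.99″ = 34.09983′; 162 + 34.09983/60 = 162.568331
  W ⇒ negate
Point 2:
  Latitude: degrees = first 2 digits = 12, minutes = 51.9785; 12 + 51.9785/60 = 12.866308
  hemisphere S, so the sign is −
  Longitude: split at 3 digits → 069° and 37.2549′; 69 + 37.2549/60 = 69.620915
  E → positive
Point 3:
  Lat: 78 + 21.788/60 = 78.363133
  N → positive
  Longitude: 104 + 44.15/60 = 104.735833
  W ⇒ negate
Point 4:
  Lat: 19° + 35/60 + 45.4/3600 = 19 + 0.583333 + 0.012611 = 19.595944
  S → negative
  λ: 13° + 49/60 + 20.19/3600 = 13 + 0.816667 + 0.005608 = 13.822275
  W → negative

1. -34.75409, -162.56833
2. -12.86631, 69.62092
3. 78.36313, -104.73583
4. -19.59594, -13.82228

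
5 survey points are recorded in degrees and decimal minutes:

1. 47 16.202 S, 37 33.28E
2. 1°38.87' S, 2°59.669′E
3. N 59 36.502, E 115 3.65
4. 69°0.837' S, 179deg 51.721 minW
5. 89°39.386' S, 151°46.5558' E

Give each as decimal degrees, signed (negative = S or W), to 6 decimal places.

Point 1:
  Lat: 47 + 16.202/60 = 47.2700333
  S → negative
  Lon: 33.28′ = 0.554667°; total 37.5546667
  E ⇒ keep positive
Point 2:
  φ: 1 + 38.87/60 = 1.6478333
  S ⇒ negate
  Lon: 2 + 59.669/60 = 2.9944833
  E ⇒ keep positive
Point 3:
  φ: 36.502′ = 0.608367°; total 59.6083667
  N → positive
  Lon: 3.65′ = 0.060833°; total 115.0608333
  E ⇒ keep positive
Point 4:
  φ: 69 + 0.837/60 = 69.0139500
  hemisphere S, so the sign is −
  Longitude: 179 + 51.721/60 = 179.8620167
  hemisphere W, so the sign is −
Point 5:
  Lat: 39.386′ = 0.656433°; total 89.6564333
  S ⇒ negate
  Longitude: 46.5558′ = 0.775930°; total 151.7759300
  E → positive

1. -47.270033, 37.554667
2. -1.647833, 2.994483
3. 59.608367, 115.060833
4. -69.013950, -179.862017
5. -89.656433, 151.775930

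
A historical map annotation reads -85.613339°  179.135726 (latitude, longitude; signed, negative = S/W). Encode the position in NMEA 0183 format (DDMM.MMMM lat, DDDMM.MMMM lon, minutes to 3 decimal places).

Latitude is negative → S; |value| = 85.613339
Latitude: fractional part 0.613339 → 36.80034 minutes
Longitude: minutes = (179.135726 − 179) × 60 = 8.14356

8536.800,S / 17908.144,E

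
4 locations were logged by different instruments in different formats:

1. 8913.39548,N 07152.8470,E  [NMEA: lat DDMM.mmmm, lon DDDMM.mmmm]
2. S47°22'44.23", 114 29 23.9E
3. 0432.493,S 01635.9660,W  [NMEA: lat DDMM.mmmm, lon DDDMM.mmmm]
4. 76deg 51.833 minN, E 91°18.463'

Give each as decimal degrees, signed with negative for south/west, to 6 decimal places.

1. 89.223258, 71.880783
2. -47.378953, 114.489972
3. -4.541550, -16.599433
4. 76.863883, 91.307717

Point 1:
  Lat: degrees = first 2 digits = 89, minutes = 13.39548; 89 + 13.39548/60 = 89.2232580
  N ⇒ keep positive
  λ: degrees = first 3 digits = 71, minutes = 52.847; 71 + 52.847/60 = 71.8807833
  E ⇒ keep positive
Point 2:
  φ: 47 + 22/60 + 44.23/3600 = 47.3789528
  hemisphere S, so the sign is −
  λ: 29′ + 23.9″ = 29.39833′; 114 + 29.39833/60 = 114.4899722
  E → positive
Point 3:
  φ: degrees = first 2 digits = 4, minutes = 32.493; 4 + 32.493/60 = 4.5415500
  S → negative
  Lon: split at 3 digits → 016° and 35.966′; 16 + 35.966/60 = 16.5994333
  W ⇒ negate
Point 4:
  φ: 76 + 51.833/60 = 76.8638833
  N → positive
  λ: 91 + 18.463/60 = 91.3077167
  E → positive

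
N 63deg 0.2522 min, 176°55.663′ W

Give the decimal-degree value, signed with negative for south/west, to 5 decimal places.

63.00420, -176.92772

Latitude: 0.2522′ = 0.004203°; total 63.004203
N ⇒ keep positive
Longitude: 55.663′ = 0.927717°; total 176.927717
W ⇒ negate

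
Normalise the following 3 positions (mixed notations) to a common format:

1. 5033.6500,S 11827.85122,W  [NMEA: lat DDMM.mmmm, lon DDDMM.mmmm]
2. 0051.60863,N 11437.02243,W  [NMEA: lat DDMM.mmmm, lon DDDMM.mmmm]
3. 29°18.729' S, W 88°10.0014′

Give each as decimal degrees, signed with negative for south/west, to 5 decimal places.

1. -50.56083, -118.46419
2. 0.86014, -114.61704
3. -29.31215, -88.16669

Point 1:
  Latitude: degrees = first 2 digits = 50, minutes = 33.65; 50 + 33.65/60 = 50.560833
  S → negative
  Longitude: degrees = first 3 digits = 118, minutes = 27.85122; 118 + 27.85122/60 = 118.464187
  W → negative
Point 2:
  φ: degrees = first 2 digits = 0, minutes = 51.60863; 0 + 51.60863/60 = 0.860144
  N → positive
  Lon: split at 3 digits → 114° and 37.02243′; 114 + 37.02243/60 = 114.617041
  W → negative
Point 3:
  φ: 18.729′ = 0.312150°; total 29.312150
  hemisphere S, so the sign is −
  Longitude: 10.0014′ = 0.166690°; total 88.166690
  hemisphere W, so the sign is −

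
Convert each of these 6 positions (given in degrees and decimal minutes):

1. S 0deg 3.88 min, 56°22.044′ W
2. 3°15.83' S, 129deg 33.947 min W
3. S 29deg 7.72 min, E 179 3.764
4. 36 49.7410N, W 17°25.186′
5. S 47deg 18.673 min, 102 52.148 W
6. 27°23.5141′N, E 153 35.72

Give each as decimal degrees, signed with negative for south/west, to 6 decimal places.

Point 1:
  Lat: 3.88′ = 0.064667°; total 0.0646667
  S ⇒ negate
  Longitude: 22.044′ = 0.367400°; total 56.3674000
  hemisphere W, so the sign is −
Point 2:
  Lat: 15.83′ = 0.263833°; total 3.2638333
  S → negative
  Lon: 33.947′ = 0.565783°; total 129.5657833
  hemisphere W, so the sign is −
Point 3:
  φ: 7.72′ = 0.128667°; total 29.1286667
  S ⇒ negate
  Lon: 179 + 3.764/60 = 179.0627333
  E ⇒ keep positive
Point 4:
  φ: 49.741′ = 0.829017°; total 36.8290167
  N → positive
  λ: 17 + 25.186/60 = 17.4197667
  hemisphere W, so the sign is −
Point 5:
  Lat: 18.673′ = 0.311217°; total 47.3112167
  S ⇒ negate
  λ: 102 + 52.148/60 = 102.8691333
  W → negative
Point 6:
  Lat: 27 + 23.5141/60 = 27.3919017
  N → positive
  Lon: 153 + 35.72/60 = 153.5953333
  E ⇒ keep positive

1. -0.064667, -56.367400
2. -3.263833, -129.565783
3. -29.128667, 179.062733
4. 36.829017, -17.419767
5. -47.311217, -102.869133
6. 27.391902, 153.595333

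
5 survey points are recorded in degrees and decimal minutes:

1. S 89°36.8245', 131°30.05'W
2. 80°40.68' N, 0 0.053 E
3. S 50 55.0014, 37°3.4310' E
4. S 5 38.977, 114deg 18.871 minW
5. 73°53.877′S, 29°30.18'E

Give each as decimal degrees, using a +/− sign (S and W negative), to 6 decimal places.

Point 1:
  φ: 89 + 36.8245/60 = 89.6137417
  S ⇒ negate
  Lon: 131 + 30.05/60 = 131.5008333
  hemisphere W, so the sign is −
Point 2:
  φ: 40.68′ = 0.678000°; total 80.6780000
  N → positive
  λ: 0 + 0.053/60 = 0.0008833
  E → positive
Point 3:
  Lat: 55.0014′ = 0.916690°; total 50.9166900
  S ⇒ negate
  Longitude: 3.431′ = 0.057183°; total 37.0571833
  E ⇒ keep positive
Point 4:
  φ: 5 + 38.977/60 = 5.6496167
  S → negative
  Lon: 114 + 18.871/60 = 114.3145167
  hemisphere W, so the sign is −
Point 5:
  φ: 73 + 53.877/60 = 73.8979500
  S ⇒ negate
  λ: 29 + 30.18/60 = 29.5030000
  E → positive

1. -89.613742, -131.500833
2. 80.678000, 0.000883
3. -50.916690, 37.057183
4. -5.649617, -114.314517
5. -73.897950, 29.503000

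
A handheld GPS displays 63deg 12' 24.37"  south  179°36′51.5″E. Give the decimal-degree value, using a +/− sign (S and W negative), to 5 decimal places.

Latitude: 63° + 12/60 + 24.37/3600 = 63 + 0.200000 + 0.006769 = 63.206769
S → negative
Longitude: 36′ + 51.5″ = 36.85833′; 179 + 36.85833/60 = 179.614306
E ⇒ keep positive

-63.20677, 179.61431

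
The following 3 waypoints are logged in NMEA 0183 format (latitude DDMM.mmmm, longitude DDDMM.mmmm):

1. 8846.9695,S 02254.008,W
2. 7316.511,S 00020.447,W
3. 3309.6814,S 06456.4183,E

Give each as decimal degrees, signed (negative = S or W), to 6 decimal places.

Point 1:
  Lat: degrees = first 2 digits = 88, minutes = 46.9695; 88 + 46.9695/60 = 88.7828250
  hemisphere S, so the sign is −
  Longitude: split at 3 digits → 022° and 54.008′; 22 + 54.008/60 = 22.9001333
  W ⇒ negate
Point 2:
  Lat: split at 2 digits → 73° and 16.511′; 73 + 16.511/60 = 73.2751833
  hemisphere S, so the sign is −
  Longitude: split at 3 digits → 000° and 20.447′; 0 + 20.447/60 = 0.3407833
  W → negative
Point 3:
  Latitude: degrees = first 2 digits = 33, minutes = 9.6814; 33 + 9.6814/60 = 33.1613567
  S ⇒ negate
  Longitude: split at 3 digits → 064° and 56.4183′; 64 + 56.4183/60 = 64.9403050
  E ⇒ keep positive

1. -88.782825, -22.900133
2. -73.275183, -0.340783
3. -33.161357, 64.940305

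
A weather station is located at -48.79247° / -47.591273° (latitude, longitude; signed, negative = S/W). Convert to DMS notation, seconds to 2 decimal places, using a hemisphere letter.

Latitude is negative → S; |value| = 48.792470
Latitude: 0.792470 × 60 = 47.54820′ → 47′, remainder × 60 = 32.8920″
Longitude is negative → W; |value| = 47.591273
λ: whole degrees 47; 35.47638′ → 35′ and 28.5828″

48°47′32.89″ S, 47°35′28.58″ W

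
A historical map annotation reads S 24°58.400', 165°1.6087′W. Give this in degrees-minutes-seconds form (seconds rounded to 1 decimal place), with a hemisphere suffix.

24°58′24.0″ S, 165°01′36.5″ W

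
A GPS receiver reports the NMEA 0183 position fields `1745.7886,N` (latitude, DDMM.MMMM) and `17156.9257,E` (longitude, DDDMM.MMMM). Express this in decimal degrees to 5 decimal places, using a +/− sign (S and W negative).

17.76314, 171.94876

Lat: degrees = first 2 digits = 17, minutes = 45.7886; 17 + 45.7886/60 = 17.763143
N ⇒ keep positive
λ: degrees = first 3 digits = 171, minutes = 56.9257; 171 + 56.9257/60 = 171.948762
E → positive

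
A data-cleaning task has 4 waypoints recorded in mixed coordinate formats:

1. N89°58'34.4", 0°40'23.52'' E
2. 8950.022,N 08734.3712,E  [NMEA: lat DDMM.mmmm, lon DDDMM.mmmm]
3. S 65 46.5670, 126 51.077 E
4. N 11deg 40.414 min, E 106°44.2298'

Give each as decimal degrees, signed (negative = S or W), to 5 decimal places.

Point 1:
  Latitude: 89° + 58/60 + 34.4/3600 = 89 + 0.966667 + 0.009556 = 89.976222
  N ⇒ keep positive
  Longitude: 0° + 40/60 + 23.52/3600 = 0 + 0.666667 + 0.006533 = 0.673200
  E ⇒ keep positive
Point 2:
  Latitude: split at 2 digits → 89° and 50.022′; 89 + 50.022/60 = 89.833700
  N ⇒ keep positive
  Lon: degrees = first 3 digits = 87, minutes = 34.3712; 87 + 34.3712/60 = 87.572853
  E ⇒ keep positive
Point 3:
  φ: 46.567′ = 0.776117°; total 65.776117
  S → negative
  Lon: 51.077′ = 0.851283°; total 126.851283
  E → positive
Point 4:
  φ: 40.414′ = 0.673567°; total 11.673567
  N ⇒ keep positive
  λ: 106 + 44.2298/60 = 106.737163
  E ⇒ keep positive

1. 89.97622, 0.67320
2. 89.83370, 87.57285
3. -65.77612, 126.85128
4. 11.67357, 106.73716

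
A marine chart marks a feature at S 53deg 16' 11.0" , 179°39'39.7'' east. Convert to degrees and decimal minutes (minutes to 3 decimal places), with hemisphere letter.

Lat: 16 + 11/60 = 16.18333′
Lon: 39 + 39.7/60 = 39.66167′

53° 16.183′ S, 179° 39.662′ E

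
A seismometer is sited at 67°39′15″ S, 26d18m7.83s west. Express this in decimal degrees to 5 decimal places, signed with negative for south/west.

-67.65417, -26.30218

Latitude: 67 + 39/60 + 15/3600 = 67.654167
hemisphere S, so the sign is −
λ: 26 + 18/60 + 7.83/3600 = 26.302175
W ⇒ negate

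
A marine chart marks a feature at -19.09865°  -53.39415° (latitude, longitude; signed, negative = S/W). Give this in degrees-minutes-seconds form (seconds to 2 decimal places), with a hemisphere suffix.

Latitude is negative → S; |value| = 19.098650
Latitude: 0.098650 × 60 = 5.91900′ → 5′, remainder × 60 = 55.1400″
Longitude is negative → W; |value| = 53.394150
λ: 0.394150 × 60 = 23.64900′ → 23′, remainder × 60 = 38.9400″

19°05′55.14″ S, 53°23′38.94″ W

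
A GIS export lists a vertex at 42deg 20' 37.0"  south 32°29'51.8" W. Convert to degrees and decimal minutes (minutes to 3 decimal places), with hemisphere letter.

42° 20.617′ S, 32° 29.863′ W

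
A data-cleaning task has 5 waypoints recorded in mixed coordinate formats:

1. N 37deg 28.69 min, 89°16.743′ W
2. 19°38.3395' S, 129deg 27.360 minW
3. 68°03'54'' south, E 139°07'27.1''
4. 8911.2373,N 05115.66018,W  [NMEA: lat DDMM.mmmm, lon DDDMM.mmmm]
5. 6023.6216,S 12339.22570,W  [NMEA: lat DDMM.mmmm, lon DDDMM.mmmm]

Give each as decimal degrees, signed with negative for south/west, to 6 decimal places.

Point 1:
  Lat: 28.69′ = 0.478167°; total 37.4781667
  N → positive
  Lon: 89 + 16.743/60 = 89.2790500
  hemisphere W, so the sign is −
Point 2:
  φ: 38.3395′ = 0.638992°; total 19.6389917
  hemisphere S, so the sign is −
  Lon: 129 + 27.36/60 = 129.4560000
  W → negative
Point 3:
  Latitude: 68 + 3/60 + 54/3600 = 68.0650000
  S ⇒ negate
  λ: 139° + 7/60 + 27.1/3600 = 139 + 0.116667 + 0.007528 = 139.1241944
  E → positive
Point 4:
  Lat: split at 2 digits → 89° and 11.2373′; 89 + 11.2373/60 = 89.1872883
  N ⇒ keep positive
  Lon: degrees = first 3 digits = 51, minutes = 15.66018; 51 + 15.66018/60 = 51.2610030
  W → negative
Point 5:
  Lat: degrees = first 2 digits = 60, minutes = 23.6216; 60 + 23.6216/60 = 60.3936933
  hemisphere S, so the sign is −
  Longitude: degrees = first 3 digits = 123, minutes = 39.2257; 123 + 39.2257/60 = 123.6537617
  W → negative

1. 37.478167, -89.279050
2. -19.638992, -129.456000
3. -68.065000, 139.124194
4. 89.187288, -51.261003
5. -60.393693, -123.653762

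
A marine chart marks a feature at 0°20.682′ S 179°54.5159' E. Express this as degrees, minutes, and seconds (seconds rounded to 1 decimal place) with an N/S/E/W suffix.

φ: fractional minutes 0.68200 × 60 = 40.920″
Longitude: fractional minutes 0.51590 × 60 = 30.954″

0°20′40.9″ S, 179°54′31.0″ E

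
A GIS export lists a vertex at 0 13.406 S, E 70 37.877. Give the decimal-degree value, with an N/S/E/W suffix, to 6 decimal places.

0.223433° S, 70.631283° E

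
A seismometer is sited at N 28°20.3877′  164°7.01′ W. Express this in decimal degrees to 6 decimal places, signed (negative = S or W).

28.339795, -164.116833

Lat: 20.3877′ = 0.339795°; total 28.3397950
N → positive
Longitude: 7.01′ = 0.116833°; total 164.1168333
hemisphere W, so the sign is −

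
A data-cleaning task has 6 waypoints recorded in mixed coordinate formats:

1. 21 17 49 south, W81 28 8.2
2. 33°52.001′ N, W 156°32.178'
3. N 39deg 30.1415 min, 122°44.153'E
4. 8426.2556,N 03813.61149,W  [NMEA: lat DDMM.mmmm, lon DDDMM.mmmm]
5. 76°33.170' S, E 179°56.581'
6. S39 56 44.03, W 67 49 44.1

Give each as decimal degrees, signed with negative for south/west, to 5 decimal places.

1. -21.29694, -81.46894
2. 33.86668, -156.53630
3. 39.50236, 122.73588
4. 84.43759, -38.22686
5. -76.55283, 179.94302
6. -39.94556, -67.82892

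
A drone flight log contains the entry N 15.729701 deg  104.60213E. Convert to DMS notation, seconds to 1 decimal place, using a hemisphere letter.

15°43′46.9″ N, 104°36′7.7″ E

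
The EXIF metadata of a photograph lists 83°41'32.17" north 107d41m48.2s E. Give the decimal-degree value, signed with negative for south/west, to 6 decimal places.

φ: 83° + 41/60 + 32.17/3600 = 83 + 0.683333 + 0.008936 = 83.6922694
N ⇒ keep positive
Longitude: 107 + 41/60 + 48.2/3600 = 107.6967222
E ⇒ keep positive

83.692269, 107.696722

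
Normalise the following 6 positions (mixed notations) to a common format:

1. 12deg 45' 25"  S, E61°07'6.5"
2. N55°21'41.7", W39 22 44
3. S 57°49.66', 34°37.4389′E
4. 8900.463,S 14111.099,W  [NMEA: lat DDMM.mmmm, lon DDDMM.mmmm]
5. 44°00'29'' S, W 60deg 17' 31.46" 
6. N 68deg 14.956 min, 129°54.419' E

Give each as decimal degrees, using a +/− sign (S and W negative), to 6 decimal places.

Point 1:
  Latitude: 12 + 45/60 + 25/3600 = 12.7569444
  S ⇒ negate
  Longitude: 61 + 7/60 + 6.5/3600 = 61.1184722
  E → positive
Point 2:
  Latitude: 21′ + 41.7″ = 21.69500′; 55 + 21.69500/60 = 55.3615833
  N ⇒ keep positive
  λ: 39 + 22/60 + 44/3600 = 39.3788889
  hemisphere W, so the sign is −
Point 3:
  Latitude: 57 + 49.66/60 = 57.8276667
  hemisphere S, so the sign is −
  λ: 37.4389′ = 0.623982°; total 34.6239817
  E → positive
Point 4:
  Latitude: degrees = first 2 digits = 89, minutes = 0.463; 89 + 0.463/60 = 89.0077167
  S → negative
  Lon: split at 3 digits → 141° and 11.099′; 141 + 11.099/60 = 141.1849833
  hemisphere W, so the sign is −
Point 5:
  Latitude: 44° + 0/60 + 29/3600 = 44 + 0.000000 + 0.008056 = 44.0080556
  S → negative
  λ: 60° + 17/60 + 31.46/3600 = 60 + 0.283333 + 0.008739 = 60.2920722
  hemisphere W, so the sign is −
Point 6:
  Lat: 14.956′ = 0.249267°; total 68.2492667
  N ⇒ keep positive
  λ: 129 + 54.419/60 = 129.9069833
  E ⇒ keep positive

1. -12.756944, 61.118472
2. 55.361583, -39.378889
3. -57.827667, 34.623982
4. -89.007717, -141.184983
5. -44.008056, -60.292072
6. 68.249267, 129.906983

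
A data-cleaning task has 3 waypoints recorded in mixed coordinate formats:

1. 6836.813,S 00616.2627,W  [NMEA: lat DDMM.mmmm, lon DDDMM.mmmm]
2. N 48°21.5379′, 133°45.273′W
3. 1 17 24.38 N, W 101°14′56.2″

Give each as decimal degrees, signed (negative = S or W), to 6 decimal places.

Point 1:
  Lat: degrees = first 2 digits = 68, minutes = 36.813; 68 + 36.813/60 = 68.6135500
  S ⇒ negate
  Lon: degrees = first 3 digits = 6, minutes = 16.2627; 6 + 16.2627/60 = 6.2710450
  hemisphere W, so the sign is −
Point 2:
  Latitude: 48 + 21.5379/60 = 48.3589650
  N → positive
  Longitude: 133 + 45.273/60 = 133.7545500
  W ⇒ negate
Point 3:
  Lat: 1 + 17/60 + 24.38/3600 = 1.2901056
  N → positive
  Lon: 101° + 14/60 + 56.2/3600 = 101 + 0.233333 + 0.015611 = 101.2489444
  W → negative

1. -68.613550, -6.271045
2. 48.358965, -133.754550
3. 1.290106, -101.248944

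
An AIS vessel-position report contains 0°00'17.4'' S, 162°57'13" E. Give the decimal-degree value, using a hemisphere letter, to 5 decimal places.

0.00483° S, 162.95361° E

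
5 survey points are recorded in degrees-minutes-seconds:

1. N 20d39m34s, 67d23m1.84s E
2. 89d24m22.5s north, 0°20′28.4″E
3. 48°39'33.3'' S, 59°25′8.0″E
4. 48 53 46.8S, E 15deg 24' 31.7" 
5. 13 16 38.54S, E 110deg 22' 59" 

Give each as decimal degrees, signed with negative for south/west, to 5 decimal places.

1. 20.65944, 67.38384
2. 89.40625, 0.34122
3. -48.65925, 59.41889
4. -48.89633, 15.40881
5. -13.27737, 110.38306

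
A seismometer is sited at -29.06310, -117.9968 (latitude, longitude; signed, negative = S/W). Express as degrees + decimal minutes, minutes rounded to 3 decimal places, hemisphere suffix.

Latitude is negative → S; |value| = 29.063100
Lat: 29° + 0.063100 × 60 = 29° 3.78600′
Longitude is negative → W; |value| = 117.996800
Lon: minutes = (117.996800 − 117) × 60 = 59.80800

29° 3.786′ S, 117° 59.808′ W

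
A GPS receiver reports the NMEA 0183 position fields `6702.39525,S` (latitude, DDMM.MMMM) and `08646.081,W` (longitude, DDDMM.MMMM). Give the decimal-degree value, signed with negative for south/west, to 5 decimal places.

Latitude: split at 2 digits → 67° and 2.39525′; 67 + 2.39525/60 = 67.039921
hemisphere S, so the sign is −
Longitude: degrees = first 3 digits = 86, minutes = 46.081; 86 + 46.081/60 = 86.768017
W → negative

-67.03992, -86.76802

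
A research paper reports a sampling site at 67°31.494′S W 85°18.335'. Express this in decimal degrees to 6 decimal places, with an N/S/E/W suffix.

Latitude: 67 + 31.494/60 = 67.5249000
Lon: 85 + 18.335/60 = 85.3055833

67.524900° S, 85.305583° W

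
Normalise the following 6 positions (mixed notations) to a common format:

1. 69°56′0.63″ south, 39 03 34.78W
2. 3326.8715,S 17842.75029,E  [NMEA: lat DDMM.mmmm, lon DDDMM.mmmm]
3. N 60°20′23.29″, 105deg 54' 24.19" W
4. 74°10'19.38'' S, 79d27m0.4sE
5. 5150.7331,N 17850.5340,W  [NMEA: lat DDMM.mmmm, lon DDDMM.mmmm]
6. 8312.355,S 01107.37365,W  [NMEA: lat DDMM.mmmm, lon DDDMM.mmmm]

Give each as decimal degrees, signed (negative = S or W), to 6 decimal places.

1. -69.933508, -39.059661
2. -33.447858, 178.712505
3. 60.339803, -105.906719
4. -74.172050, 79.450111
5. 51.845552, -178.842233
6. -83.205917, -11.122894

Point 1:
  φ: 69 + 56/60 + 0.63/3600 = 69.9335083
  S ⇒ negate
  Longitude: 3′ + 34.78″ = 3.57967′; 39 + 3.57967/60 = 39.0596611
  W → negative
Point 2:
  Latitude: split at 2 digits → 33° and 26.8715′; 33 + 26.8715/60 = 33.4478583
  hemisphere S, so the sign is −
  λ: split at 3 digits → 178° and 42.75029′; 178 + 42.75029/60 = 178.7125048
  E ⇒ keep positive
Point 3:
  Lat: 60° + 20/60 + 23.29/3600 = 60 + 0.333333 + 0.006469 = 60.3398028
  N ⇒ keep positive
  λ: 54′ + 24.19″ = 54.40317′; 105 + 54.40317/60 = 105.9067194
  hemisphere W, so the sign is −
Point 4:
  Latitude: 74 + 10/60 + 19.38/3600 = 74.1720500
  S → negative
  λ: 79° + 27/60 + 0.4/3600 = 79 + 0.450000 + 0.000111 = 79.4501111
  E → positive
Point 5:
  Latitude: degrees = first 2 digits = 51, minutes = 50.7331; 51 + 50.7331/60 = 51.8455517
  N ⇒ keep positive
  Lon: degrees = first 3 digits = 178, minutes = 50.534; 178 + 50.534/60 = 178.8422333
  hemisphere W, so the sign is −
Point 6:
  Latitude: degrees = first 2 digits = 83, minutes = 12.355; 83 + 12.355/60 = 83.2059167
  hemisphere S, so the sign is −
  Longitude: degrees = first 3 digits = 11, minutes = 7.37365; 11 + 7.37365/60 = 11.1228942
  W → negative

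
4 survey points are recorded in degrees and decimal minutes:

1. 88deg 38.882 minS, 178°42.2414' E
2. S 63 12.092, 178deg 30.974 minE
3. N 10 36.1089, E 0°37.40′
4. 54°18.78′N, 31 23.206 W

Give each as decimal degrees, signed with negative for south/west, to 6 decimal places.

Point 1:
  Latitude: 88 + 38.882/60 = 88.6480333
  S → negative
  Longitude: 178 + 42.2414/60 = 178.7040233
  E → positive
Point 2:
  Lat: 12.092′ = 0.201533°; total 63.2015333
  S → negative
  Lon: 178 + 30.974/60 = 178.5162333
  E ⇒ keep positive
Point 3:
  Lat: 36.1089′ = 0.601815°; total 10.6018150
  N → positive
  λ: 0 + 37.4/60 = 0.6233333
  E → positive
Point 4:
  Lat: 54 + 18.78/60 = 54.3130000
  N → positive
  λ: 31 + 23.206/60 = 31.3867667
  W → negative

1. -88.648033, 178.704023
2. -63.201533, 178.516233
3. 10.601815, 0.623333
4. 54.313000, -31.386767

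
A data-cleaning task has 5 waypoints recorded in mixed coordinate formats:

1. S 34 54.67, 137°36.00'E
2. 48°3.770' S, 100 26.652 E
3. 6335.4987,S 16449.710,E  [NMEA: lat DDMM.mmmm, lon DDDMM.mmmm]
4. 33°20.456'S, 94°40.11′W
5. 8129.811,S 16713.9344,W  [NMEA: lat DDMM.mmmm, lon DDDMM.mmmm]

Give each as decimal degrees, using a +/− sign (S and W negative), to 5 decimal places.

1. -34.91117, 137.60000
2. -48.06283, 100.44420
3. -63.59165, 164.82850
4. -33.34093, -94.66850
5. -81.49685, -167.23224

Point 1:
  φ: 34 + 54.67/60 = 34.911167
  S → negative
  Lon: 137 + 36/60 = 137.600000
  E → positive
Point 2:
  Lat: 3.77′ = 0.062833°; total 48.062833
  S ⇒ negate
  λ: 100 + 26.652/60 = 100.444200
  E → positive
Point 3:
  Latitude: split at 2 digits → 63° and 35.4987′; 63 + 35.4987/60 = 63.591645
  S ⇒ negate
  Longitude: degrees = first 3 digits = 164, minutes = 49.71; 164 + 49.71/60 = 164.828500
  E ⇒ keep positive
Point 4:
  Lat: 33 + 20.456/60 = 33.340933
  S → negative
  λ: 40.11′ = 0.668500°; total 94.668500
  W → negative
Point 5:
  Latitude: split at 2 digits → 81° and 29.811′; 81 + 29.811/60 = 81.496850
  S → negative
  Lon: split at 3 digits → 167° and 13.9344′; 167 + 13.9344/60 = 167.232240
  hemisphere W, so the sign is −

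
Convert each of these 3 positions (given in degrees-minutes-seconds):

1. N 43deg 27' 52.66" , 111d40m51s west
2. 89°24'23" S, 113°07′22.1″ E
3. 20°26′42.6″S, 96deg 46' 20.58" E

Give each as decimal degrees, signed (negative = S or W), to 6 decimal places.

Point 1:
  Lat: 27′ + 52.66″ = 27.87767′; 43 + 27.87767/60 = 43.4646278
  N ⇒ keep positive
  λ: 111° + 40/60 + 51/3600 = 111 + 0.666667 + 0.014167 = 111.6808333
  W ⇒ negate
Point 2:
  φ: 89° + 24/60 + 23/3600 = 89 + 0.400000 + 0.006389 = 89.4063889
  S → negative
  Longitude: 113 + 7/60 + 22.1/3600 = 113.1228056
  E → positive
Point 3:
  Latitude: 20 + 26/60 + 42.6/3600 = 20.4451667
  S ⇒ negate
  Longitude: 96° + 46/60 + 20.58/3600 = 96 + 0.766667 + 0.005717 = 96.7723833
  E → positive

1. 43.464628, -111.680833
2. -89.406389, 113.122806
3. -20.445167, 96.772383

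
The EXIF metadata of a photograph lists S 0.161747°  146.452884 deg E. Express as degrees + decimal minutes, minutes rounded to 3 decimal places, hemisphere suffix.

Latitude: minutes = (0.161747 − 0) × 60 = 9.70482
Lon: minutes = (146.452884 − 146) × 60 = 27.17304

0° 9.705′ S, 146° 27.173′ E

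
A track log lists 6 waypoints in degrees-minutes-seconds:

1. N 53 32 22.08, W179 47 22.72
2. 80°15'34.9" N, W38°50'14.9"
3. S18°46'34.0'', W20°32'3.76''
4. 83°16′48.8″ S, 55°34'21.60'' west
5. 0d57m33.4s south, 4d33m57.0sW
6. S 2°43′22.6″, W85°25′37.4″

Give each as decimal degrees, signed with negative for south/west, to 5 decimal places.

1. 53.53947, -179.78964
2. 80.25969, -38.83747
3. -18.77611, -20.53438
4. -83.28022, -55.57267
5. -0.95928, -4.56583
6. -2.72294, -85.42706

Point 1:
  Latitude: 32′ + 22.08″ = 32.36800′; 53 + 32.36800/60 = 53.539467
  N ⇒ keep positive
  Longitude: 47′ + 22.72″ = 47.37867′; 179 + 47.37867/60 = 179.789644
  W ⇒ negate
Point 2:
  Lat: 15′ + 34.9″ = 15.58167′; 80 + 15.58167/60 = 80.259694
  N ⇒ keep positive
  λ: 38° + 50/60 + 14.9/3600 = 38 + 0.833333 + 0.004139 = 38.837472
  W → negative
Point 3:
  φ: 18° + 46/60 + 34/3600 = 18 + 0.766667 + 0.009444 = 18.776111
  S ⇒ negate
  Longitude: 20 + 32/60 + 3.76/3600 = 20.534378
  hemisphere W, so the sign is −
Point 4:
  Lat: 83° + 16/60 + 48.8/3600 = 83 + 0.266667 + 0.013556 = 83.280222
  S → negative
  Lon: 34′ + 21.6″ = 34.36000′; 55 + 34.36000/60 = 55.572667
  hemisphere W, so the sign is −
Point 5:
  φ: 0 + 57/60 + 33.4/3600 = 0.959278
  S ⇒ negate
  Lon: 4 + 33/60 + 57/3600 = 4.565833
  W ⇒ negate
Point 6:
  φ: 43′ + 22.6″ = 43.37667′; 2 + 43.37667/60 = 2.722944
  hemisphere S, so the sign is −
  Lon: 85 + 25/60 + 37.4/3600 = 85.427056
  W → negative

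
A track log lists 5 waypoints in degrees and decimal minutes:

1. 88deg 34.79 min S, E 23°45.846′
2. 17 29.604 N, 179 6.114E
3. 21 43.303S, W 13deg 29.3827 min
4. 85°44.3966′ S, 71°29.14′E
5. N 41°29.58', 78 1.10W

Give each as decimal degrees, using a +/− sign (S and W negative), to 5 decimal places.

Point 1:
  Lat: 88 + 34.79/60 = 88.579833
  S ⇒ negate
  Longitude: 23 + 45.846/60 = 23.764100
  E → positive
Point 2:
  φ: 29.604′ = 0.493400°; total 17.493400
  N → positive
  Lon: 179 + 6.114/60 = 179.101900
  E ⇒ keep positive
Point 3:
  Latitude: 21 + 43.303/60 = 21.721717
  S ⇒ negate
  Longitude: 29.3827′ = 0.489712°; total 13.489712
  hemisphere W, so the sign is −
Point 4:
  φ: 44.3966′ = 0.739943°; total 85.739943
  hemisphere S, so the sign is −
  λ: 29.14′ = 0.485667°; total 71.485667
  E ⇒ keep positive
Point 5:
  Lat: 41 + 29.58/60 = 41.493000
  N → positive
  Longitude: 78 + 1.1/60 = 78.018333
  hemisphere W, so the sign is −

1. -88.57983, 23.76410
2. 17.49340, 179.10190
3. -21.72172, -13.48971
4. -85.73994, 71.48567
5. 41.49300, -78.01833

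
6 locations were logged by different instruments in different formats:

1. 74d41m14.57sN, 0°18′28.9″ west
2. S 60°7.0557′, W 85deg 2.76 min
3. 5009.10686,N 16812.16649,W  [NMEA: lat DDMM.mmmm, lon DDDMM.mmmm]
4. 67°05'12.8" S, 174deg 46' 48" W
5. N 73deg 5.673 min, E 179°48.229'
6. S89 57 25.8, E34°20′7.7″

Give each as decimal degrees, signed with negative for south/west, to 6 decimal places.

Point 1:
  Latitude: 74° + 41/60 + 14.57/3600 = 74 + 0.683333 + 0.004047 = 74.6873806
  N ⇒ keep positive
  Lon: 18′ + 28.9″ = 18.48167′; 0 + 18.48167/60 = 0.3080278
  W → negative
Point 2:
  φ: 60 + 7.0557/60 = 60.1175950
  S → negative
  Longitude: 2.76′ = 0.046000°; total 85.0460000
  W → negative
Point 3:
  Latitude: split at 2 digits → 50° and 9.10686′; 50 + 9.10686/60 = 50.1517810
  N → positive
  Lon: degrees = first 3 digits = 168, minutes = 12.16649; 168 + 12.16649/60 = 168.2027748
  W → negative
Point 4:
  Lat: 5′ + 12.8″ = 5.21333′; 67 + 5.21333/60 = 67.0868889
  S ⇒ negate
  Lon: 46′ + 48″ = 46.80000′; 174 + 46.80000/60 = 174.7800000
  hemisphere W, so the sign is −
Point 5:
  φ: 73 + 5.673/60 = 73.0945500
  N → positive
  λ: 48.229′ = 0.803817°; total 179.8038167
  E → positive
Point 6:
  φ: 57′ + 25.8″ = 57.43000′; 89 + 57.43000/60 = 89.9571667
  S → negative
  Lon: 20′ + 7.7″ = 20.12833′; 34 + 20.12833/60 = 34.3354722
  E → positive

1. 74.687381, -0.308028
2. -60.117595, -85.046000
3. 50.151781, -168.202775
4. -67.086889, -174.780000
5. 73.094550, 179.803817
6. -89.957167, 34.335472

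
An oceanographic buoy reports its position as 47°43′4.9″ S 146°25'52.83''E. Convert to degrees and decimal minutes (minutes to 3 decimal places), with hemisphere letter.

Lat: seconds/60 = 0.08167; minutes = 43 + 0.08167 = 43.08167
Lon: 25 + 52.83/60 = 25.88050′

47° 43.082′ S, 146° 25.881′ E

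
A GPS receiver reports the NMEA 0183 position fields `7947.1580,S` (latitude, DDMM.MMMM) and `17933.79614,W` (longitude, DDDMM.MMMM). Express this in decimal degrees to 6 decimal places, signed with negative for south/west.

φ: degrees = first 2 digits = 79, minutes = 47.158; 79 + 47.158/60 = 79.7859667
S ⇒ negate
Lon: split at 3 digits → 179° and 33.79614′; 179 + 33.79614/60 = 179.5632690
W → negative

-79.785967, -179.563269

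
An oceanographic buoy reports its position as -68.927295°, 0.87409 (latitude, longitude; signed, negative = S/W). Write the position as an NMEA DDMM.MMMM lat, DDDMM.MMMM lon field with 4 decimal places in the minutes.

Latitude is negative → S; |value| = 68.927295
Lat: fractional part 0.927295 → 55.637700 minutes
λ: fractional part 0.874090 → 52.445400 minutes

6855.6377,S / 00052.4454,E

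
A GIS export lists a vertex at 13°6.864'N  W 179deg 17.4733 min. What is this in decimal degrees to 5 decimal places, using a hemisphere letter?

Lat: 13 + 6.864/60 = 13.114400
λ: 179 + 17.4733/60 = 179.291222

13.11440° N, 179.29122° W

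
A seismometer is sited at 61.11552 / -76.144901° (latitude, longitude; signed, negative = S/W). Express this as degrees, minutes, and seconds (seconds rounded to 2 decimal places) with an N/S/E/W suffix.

61°06′55.87″ N, 76°08′41.64″ W

Latitude: 0.115520° → 6.93120′; 0.93120 × 60 = 55.8720″
Longitude is negative → W; |value| = 76.144901
Longitude: whole degrees 76; 8.69406′ → 8′ and 41.6436″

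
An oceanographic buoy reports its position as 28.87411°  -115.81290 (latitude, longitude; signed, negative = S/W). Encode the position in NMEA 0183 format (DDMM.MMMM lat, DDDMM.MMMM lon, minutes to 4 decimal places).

2852.4466,N / 11548.7740,W

Lat: 28° + 0.874110 × 60 = 28° 52.446600′
Longitude is negative → W; |value| = 115.812900
Lon: 115° + 0.812900 × 60 = 115° 48.774000′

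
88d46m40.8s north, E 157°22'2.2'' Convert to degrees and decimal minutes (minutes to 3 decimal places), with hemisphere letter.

Lat: 46 + 40.8/60 = 46.68000′
Lon: 22 + 2.2/60 = 22.03667′

88° 46.680′ N, 157° 22.037′ E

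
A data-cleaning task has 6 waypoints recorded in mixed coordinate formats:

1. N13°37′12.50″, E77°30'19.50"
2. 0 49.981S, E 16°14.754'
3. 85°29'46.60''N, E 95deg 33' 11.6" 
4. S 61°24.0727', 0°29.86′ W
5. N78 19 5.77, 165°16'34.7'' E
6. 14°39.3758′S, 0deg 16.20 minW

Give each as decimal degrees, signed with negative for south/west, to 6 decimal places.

1. 13.620139, 77.505417
2. -0.833017, 16.245900
3. 85.496278, 95.553222
4. -61.401212, -0.497667
5. 78.318269, 165.276306
6. -14.656263, -0.270000

Point 1:
  Latitude: 13 + 37/60 + 12.5/3600 = 13.6201389
  N ⇒ keep positive
  λ: 77 + 30/60 + 19.5/3600 = 77.5054167
  E → positive
Point 2:
  Latitude: 0 + 49.981/60 = 0.8330167
  S → negative
  Lon: 16 + 14.754/60 = 16.2459000
  E → positive
Point 3:
  Lat: 29′ + 46.6″ = 29.77667′; 85 + 29.77667/60 = 85.4962778
  N → positive
  Longitude: 33′ + 11.6″ = 33.19333′; 95 + 33.19333/60 = 95.5532222
  E ⇒ keep positive
Point 4:
  Latitude: 24.0727′ = 0.401212°; total 61.4012117
  S ⇒ negate
  λ: 29.86′ = 0.497667°; total 0.4976667
  hemisphere W, so the sign is −
Point 5:
  Lat: 78 + 19/60 + 5.77/3600 = 78.3182694
  N → positive
  Lon: 165° + 16/60 + 34.7/3600 = 165 + 0.266667 + 0.009639 = 165.2763056
  E ⇒ keep positive
Point 6:
  Latitude: 39.3758′ = 0.656263°; total 14.6562633
  hemisphere S, so the sign is −
  λ: 16.2′ = 0.270000°; total 0.2700000
  W ⇒ negate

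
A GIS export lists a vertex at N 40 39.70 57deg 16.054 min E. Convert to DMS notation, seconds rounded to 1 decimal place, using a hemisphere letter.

40°39′42.0″ N, 57°16′3.2″ E

Lat: 39.70000′ → 39′ and 0.70000 × 60 = 42.000″
Longitude: fractional minutes 0.05400 × 60 = 3.240″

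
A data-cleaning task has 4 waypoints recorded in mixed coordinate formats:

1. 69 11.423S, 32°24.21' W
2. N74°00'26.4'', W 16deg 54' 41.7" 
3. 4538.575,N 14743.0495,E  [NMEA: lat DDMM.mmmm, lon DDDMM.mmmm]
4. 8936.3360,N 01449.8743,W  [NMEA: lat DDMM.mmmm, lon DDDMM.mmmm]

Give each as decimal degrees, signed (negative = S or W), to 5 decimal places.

Point 1:
  φ: 69 + 11.423/60 = 69.190383
  hemisphere S, so the sign is −
  Longitude: 32 + 24.21/60 = 32.403500
  W ⇒ negate
Point 2:
  Lat: 74 + 0/60 + 26.4/3600 = 74.007333
  N ⇒ keep positive
  Lon: 54′ + 41.7″ = 54.69500′; 16 + 54.69500/60 = 16.911583
  W → negative
Point 3:
  φ: degrees = first 2 digits = 45, minutes = 38.575; 45 + 38.575/60 = 45.642917
  N ⇒ keep positive
  Lon: split at 3 digits → 147° and 43.0495′; 147 + 43.0495/60 = 147.717492
  E ⇒ keep positive
Point 4:
  Lat: split at 2 digits → 89° and 36.336′; 89 + 36.336/60 = 89.605600
  N → positive
  λ: degrees = first 3 digits = 14, minutes = 49.8743; 14 + 49.8743/60 = 14.831238
  hemisphere W, so the sign is −

1. -69.19038, -32.40350
2. 74.00733, -16.91158
3. 45.64292, 147.71749
4. 89.60560, -14.83124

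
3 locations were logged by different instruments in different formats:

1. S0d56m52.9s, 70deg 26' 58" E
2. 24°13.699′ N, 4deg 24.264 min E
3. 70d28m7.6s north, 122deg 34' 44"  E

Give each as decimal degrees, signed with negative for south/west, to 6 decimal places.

1. -0.948028, 70.449444
2. 24.228317, 4.404400
3. 70.468778, 122.578889

Point 1:
  φ: 0 + 56/60 + 52.9/3600 = 0.9480278
  hemisphere S, so the sign is −
  Longitude: 70 + 26/60 + 58/3600 = 70.4494444
  E ⇒ keep positive
Point 2:
  Lat: 24 + 13.699/60 = 24.2283167
  N ⇒ keep positive
  Lon: 24.264′ = 0.404400°; total 4.4044000
  E → positive
Point 3:
  Latitude: 28′ + 7.6″ = 28.12667′; 70 + 28.12667/60 = 70.4687778
  N ⇒ keep positive
  Longitude: 122° + 34/60 + 44/3600 = 122 + 0.566667 + 0.012222 = 122.5788889
  E → positive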